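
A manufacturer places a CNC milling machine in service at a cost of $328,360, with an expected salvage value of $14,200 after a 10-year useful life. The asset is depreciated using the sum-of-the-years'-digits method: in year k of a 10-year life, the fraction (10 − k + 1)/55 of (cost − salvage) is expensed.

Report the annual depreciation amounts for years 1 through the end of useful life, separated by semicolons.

Depreciable base = $328,360 − $14,200 = $314,160.
Sum of the years' digits = 10+9+8+7+6+5+4+3+2+1 = 55.
Year 1: $314,160 × 10/55 = $57,120. Book value $271,240.
Year 2: $314,160 × 9/55 = $51,408. Book value $219,832.
Year 3: $314,160 × 8/55 = $45,696. Book value $174,136.
Year 4: $314,160 × 7/55 = $39,984. Book value $134,152.
Year 5: $314,160 × 6/55 = $34,272. Book value $99,880.
Year 6: $314,160 × 5/55 = $28,560. Book value $71,320.
Year 7: $314,160 × 4/55 = $22,848. Book value $48,472.
Year 8: $314,160 × 3/55 = $17,136. Book value $31,336.
Year 9: $314,160 × 2/55 = $11,424. Book value $19,912.
Year 10: $314,160 × 1/55 = $5,712. Book value $14,200.

$57,120; $51,408; $45,696; $39,984; $34,272; $28,560; $22,848; $17,136; $11,424; $5,712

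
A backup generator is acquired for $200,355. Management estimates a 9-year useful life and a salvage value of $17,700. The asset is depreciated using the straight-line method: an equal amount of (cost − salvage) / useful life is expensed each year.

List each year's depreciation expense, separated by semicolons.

$20,295; $20,295; $20,295; $20,295; $20,295; $20,295; $20,295; $20,295; $20,295

Depreciable base = $200,355 − $17,700 = $182,655.
Annual expense = $182,655 / 9 = $20,295.
End of year 1: book value $180,060.
End of year 2: book value $159,765.
End of year 3: book value $139,470.
End of year 4: book value $119,175.
End of year 5: book value $98,880.
End of year 6: book value $78,585.
End of year 7: book value $58,290.
End of year 8: book value $37,995.
End of year 9: book value $17,700.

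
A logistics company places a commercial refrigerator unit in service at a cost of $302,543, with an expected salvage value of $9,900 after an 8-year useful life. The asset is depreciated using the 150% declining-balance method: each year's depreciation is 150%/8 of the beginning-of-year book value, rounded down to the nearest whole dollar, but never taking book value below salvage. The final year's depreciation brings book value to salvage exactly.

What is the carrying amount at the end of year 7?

$70,724

Depreciable base = $302,543 − $9,900 = $292,643.
Year 1: ⌊$302,543 × 150%/8⌋ = $56,726. Book value $245,817.
Year 2: ⌊$245,817 × 150%/8⌋ = $46,090. Book value $199,727.
Year 3: ⌊$199,727 × 150%/8⌋ = $37,448. Book value $162,279.
Year 4: ⌊$162,279 × 150%/8⌋ = $30,427. Book value $131,852.
Year 5: ⌊$131,852 × 150%/8⌋ = $24,722. Book value $107,130.
Year 6: ⌊$107,130 × 150%/8⌋ = $20,086. Book value $87,044.
Year 7: ⌊$87,044 × 150%/8⌋ = $16,320. Book value $70,724.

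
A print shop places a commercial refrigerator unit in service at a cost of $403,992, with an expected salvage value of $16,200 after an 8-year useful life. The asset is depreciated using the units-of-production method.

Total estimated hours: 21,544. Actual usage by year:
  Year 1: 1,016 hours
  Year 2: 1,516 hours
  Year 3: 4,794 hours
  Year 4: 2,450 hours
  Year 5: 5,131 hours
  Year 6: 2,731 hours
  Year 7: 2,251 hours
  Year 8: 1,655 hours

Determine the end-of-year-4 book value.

Depreciable base = $403,992 − $16,200 = $387,792.
Rate = $387,792 / 21,544 hours = $18 per hour.
Year 1: 1,016 × $18 = $18,288. Book value $385,704.
Year 2: 1,516 × $18 = $27,288. Book value $358,416.
Year 3: 4,794 × $18 = $86,292. Book value $272,124.
Year 4: 2,450 × $18 = $44,100. Book value $228,024.

$228,024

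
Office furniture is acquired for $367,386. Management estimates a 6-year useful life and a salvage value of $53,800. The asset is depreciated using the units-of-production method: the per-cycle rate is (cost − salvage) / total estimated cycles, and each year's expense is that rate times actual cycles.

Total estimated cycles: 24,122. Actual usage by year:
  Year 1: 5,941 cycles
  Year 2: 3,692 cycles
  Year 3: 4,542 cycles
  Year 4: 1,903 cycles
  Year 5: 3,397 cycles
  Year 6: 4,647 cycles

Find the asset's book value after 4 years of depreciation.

Depreciable base = $367,386 − $53,800 = $313,586.
Rate = $313,586 / 24,122 cycles = $13 per cycle.
Year 1: 5,941 × $13 = $77,233. Book value $290,153.
Year 2: 3,692 × $13 = $47,996. Book value $242,157.
Year 3: 4,542 × $13 = $59,046. Book value $183,111.
Year 4: 1,903 × $13 = $24,739. Book value $158,372.

$158,372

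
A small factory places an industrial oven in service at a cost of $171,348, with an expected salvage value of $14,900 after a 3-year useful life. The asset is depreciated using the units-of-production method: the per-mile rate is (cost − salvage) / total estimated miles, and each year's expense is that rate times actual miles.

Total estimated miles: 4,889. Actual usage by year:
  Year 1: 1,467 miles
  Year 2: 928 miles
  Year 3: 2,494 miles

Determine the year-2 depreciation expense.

Depreciable base = $171,348 − $14,900 = $156,448.
Rate = $156,448 / 4,889 miles = $32 per mile.
Year 1: 1,467 × $32 = $46,944. Book value $124,404.
Year 2: 928 × $32 = $29,696. Book value $94,708.

$29,696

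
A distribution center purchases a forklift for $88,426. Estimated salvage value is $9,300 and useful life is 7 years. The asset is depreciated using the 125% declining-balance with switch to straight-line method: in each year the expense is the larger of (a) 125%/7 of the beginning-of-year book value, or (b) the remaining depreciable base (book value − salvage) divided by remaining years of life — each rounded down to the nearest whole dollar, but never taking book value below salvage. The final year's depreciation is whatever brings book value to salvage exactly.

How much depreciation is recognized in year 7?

Depreciable base = $88,426 − $9,300 = $79,126.
Year 1: DB = ⌊$88,426 × 125%/7⌋ = $15,790; SL = ⌊$79,126/7⌋ = $11,303 → take DB $15,790. Book value $72,636.
Year 2: DB = ⌊$72,636 × 125%/7⌋ = $12,970; SL = ⌊$63,336/6⌋ = $10,556 → take DB $12,970. Book value $59,666.
Year 3: DB = ⌊$59,666 × 125%/7⌋ = $10,654; SL = ⌊$50,366/5⌋ = $10,073 → take DB $10,654. Book value $49,012.
Year 4: DB = ⌊$49,012 × 125%/7⌋ = $8,752; SL = ⌊$39,712/4⌋ = $9,928 → take SL $9,928. Book value $39,084.
Year 5: DB = ⌊$39,084 × 125%/7⌋ = $6,979; SL = ⌊$29,784/3⌋ = $9,928 → take SL $9,928. Book value $29,156.
Year 6: DB = ⌊$29,156 × 125%/7⌋ = $5,206; SL = ⌊$19,856/2⌋ = $9,928 → take SL $9,928. Book value $19,228.
Year 7 (final): $19,228 − $9,300 = $9,928. Book value $9,300.

$9,928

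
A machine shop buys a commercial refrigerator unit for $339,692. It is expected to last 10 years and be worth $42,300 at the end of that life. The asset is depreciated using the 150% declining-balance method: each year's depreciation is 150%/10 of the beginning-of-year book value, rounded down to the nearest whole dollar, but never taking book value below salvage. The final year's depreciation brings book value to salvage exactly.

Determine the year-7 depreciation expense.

$19,217

Depreciable base = $339,692 − $42,300 = $297,392.
Year 1: ⌊$339,692 × 150%/10⌋ = $50,953. Book value $288,739.
Year 2: ⌊$288,739 × 150%/10⌋ = $43,310. Book value $245,429.
Year 3: ⌊$245,429 × 150%/10⌋ = $36,814. Book value $208,615.
Year 4: ⌊$208,615 × 150%/10⌋ = $31,292. Book value $177,323.
Year 5: ⌊$177,323 × 150%/10⌋ = $26,598. Book value $150,725.
Year 6: ⌊$150,725 × 150%/10⌋ = $22,608. Book value $128,117.
Year 7: ⌊$128,117 × 150%/10⌋ = $19,217. Book value $108,900.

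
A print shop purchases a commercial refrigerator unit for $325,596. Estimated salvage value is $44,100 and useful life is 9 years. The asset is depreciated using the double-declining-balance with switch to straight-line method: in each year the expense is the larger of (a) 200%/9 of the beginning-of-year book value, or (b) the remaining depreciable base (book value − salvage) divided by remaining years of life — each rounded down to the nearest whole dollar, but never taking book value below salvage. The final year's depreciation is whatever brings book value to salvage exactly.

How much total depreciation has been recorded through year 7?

Depreciable base = $325,596 − $44,100 = $281,496.
Year 1: DB = ⌊$325,596 × 200%/9⌋ = $72,354; SL = ⌊$281,496/9⌋ = $31,277 → take DB $72,354. Book value $253,242.
Year 2: DB = ⌊$253,242 × 200%/9⌋ = $56,276; SL = ⌊$209,142/8⌋ = $26,142 → take DB $56,276. Book value $196,966.
Year 3: DB = ⌊$196,966 × 200%/9⌋ = $43,770; SL = ⌊$152,866/7⌋ = $21,838 → take DB $43,770. Book value $153,196.
Year 4: DB = ⌊$153,196 × 200%/9⌋ = $34,043; SL = ⌊$109,096/6⌋ = $18,182 → take DB $34,043. Book value $119,153.
Year 5: DB = ⌊$119,153 × 200%/9⌋ = $26,478; SL = ⌊$75,053/5⌋ = $15,010 → take DB $26,478. Book value $92,675.
Year 6: DB = ⌊$92,675 × 200%/9⌋ = $20,594; SL = ⌊$48,575/4⌋ = $12,143 → take DB $20,594. Book value $72,081.
Year 7: DB = ⌊$72,081 × 200%/9⌋ = $16,018; SL = ⌊$27,981/3⌋ = $9,327 → take DB $16,018. Book value $56,063.
Accumulated through year 7 = $325,596 − $56,063 = $269,533.

$269,533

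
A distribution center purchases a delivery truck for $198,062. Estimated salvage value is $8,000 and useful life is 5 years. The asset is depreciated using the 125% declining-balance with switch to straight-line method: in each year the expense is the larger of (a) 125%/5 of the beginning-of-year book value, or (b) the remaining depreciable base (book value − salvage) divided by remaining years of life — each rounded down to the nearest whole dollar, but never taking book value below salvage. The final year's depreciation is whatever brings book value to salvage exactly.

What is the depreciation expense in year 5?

$34,471

Depreciable base = $198,062 − $8,000 = $190,062.
Year 1: DB = ⌊$198,062 × 125%/5⌋ = $49,515; SL = ⌊$190,062/5⌋ = $38,012 → take DB $49,515. Book value $148,547.
Year 2: DB = ⌊$148,547 × 125%/5⌋ = $37,136; SL = ⌊$140,547/4⌋ = $35,136 → take DB $37,136. Book value $111,411.
Year 3: DB = ⌊$111,411 × 125%/5⌋ = $27,852; SL = ⌊$103,411/3⌋ = $34,470 → take SL $34,470. Book value $76,941.
Year 4: DB = ⌊$76,941 × 125%/5⌋ = $19,235; SL = ⌊$68,941/2⌋ = $34,470 → take SL $34,470. Book value $42,471.
Year 5 (final): $42,471 − $8,000 = $34,471. Book value $8,000.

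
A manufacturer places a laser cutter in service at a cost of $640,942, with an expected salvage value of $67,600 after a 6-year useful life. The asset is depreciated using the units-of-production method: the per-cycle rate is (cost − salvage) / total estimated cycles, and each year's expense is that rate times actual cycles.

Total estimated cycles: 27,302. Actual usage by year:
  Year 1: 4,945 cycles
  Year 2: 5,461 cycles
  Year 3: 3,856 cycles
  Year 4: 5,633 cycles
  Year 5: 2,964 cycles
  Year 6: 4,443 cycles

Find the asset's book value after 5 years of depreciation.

Depreciable base = $640,942 − $67,600 = $573,342.
Rate = $573,342 / 27,302 cycles = $21 per cycle.
Year 1: 4,945 × $21 = $103,845. Book value $537,097.
Year 2: 5,461 × $21 = $114,681. Book value $422,416.
Year 3: 3,856 × $21 = $80,976. Book value $341,440.
Year 4: 5,633 × $21 = $118,293. Book value $223,147.
Year 5: 2,964 × $21 = $62,244. Book value $160,903.

$160,903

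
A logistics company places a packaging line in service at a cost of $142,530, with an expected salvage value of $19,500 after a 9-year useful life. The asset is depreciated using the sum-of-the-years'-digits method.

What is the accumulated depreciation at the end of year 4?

$82,020

Depreciable base = $142,530 − $19,500 = $123,030.
Sum of the years' digits = 9+8+7+6+5+4+3+2+1 = 45.
Year 1: $123,030 × 9/45 = $24,606. Book value $117,924.
Year 2: $123,030 × 8/45 = $21,872. Book value $96,052.
Year 3: $123,030 × 7/45 = $19,138. Book value $76,914.
Year 4: $123,030 × 6/45 = $16,404. Book value $60,510.
Accumulated through year 4 = $142,530 − $60,510 = $82,020.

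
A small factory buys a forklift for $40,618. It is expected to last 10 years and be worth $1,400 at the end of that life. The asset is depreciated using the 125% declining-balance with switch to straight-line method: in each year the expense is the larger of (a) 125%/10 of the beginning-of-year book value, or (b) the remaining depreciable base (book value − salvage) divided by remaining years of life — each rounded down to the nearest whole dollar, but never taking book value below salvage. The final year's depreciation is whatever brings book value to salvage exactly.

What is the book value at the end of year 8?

$8,776

Depreciable base = $40,618 − $1,400 = $39,218.
Year 1: DB = ⌊$40,618 × 125%/10⌋ = $5,077; SL = ⌊$39,218/10⌋ = $3,921 → take DB $5,077. Book value $35,541.
Year 2: DB = ⌊$35,541 × 125%/10⌋ = $4,442; SL = ⌊$34,141/9⌋ = $3,793 → take DB $4,442. Book value $31,099.
Year 3: DB = ⌊$31,099 × 125%/10⌋ = $3,887; SL = ⌊$29,699/8⌋ = $3,712 → take DB $3,887. Book value $27,212.
Year 4: DB = ⌊$27,212 × 125%/10⌋ = $3,401; SL = ⌊$25,812/7⌋ = $3,687 → take SL $3,687. Book value $23,525.
Year 5: DB = ⌊$23,525 × 125%/10⌋ = $2,940; SL = ⌊$22,125/6⌋ = $3,687 → take SL $3,687. Book value $19,838.
Year 6: DB = ⌊$19,838 × 125%/10⌋ = $2,479; SL = ⌊$18,438/5⌋ = $3,687 → take SL $3,687. Book value $16,151.
Year 7: DB = ⌊$16,151 × 125%/10⌋ = $2,018; SL = ⌊$14,751/4⌋ = $3,687 → take SL $3,687. Book value $12,464.
Year 8: DB = ⌊$12,464 × 125%/10⌋ = $1,558; SL = ⌊$11,064/3⌋ = $3,688 → take SL $3,688. Book value $8,776.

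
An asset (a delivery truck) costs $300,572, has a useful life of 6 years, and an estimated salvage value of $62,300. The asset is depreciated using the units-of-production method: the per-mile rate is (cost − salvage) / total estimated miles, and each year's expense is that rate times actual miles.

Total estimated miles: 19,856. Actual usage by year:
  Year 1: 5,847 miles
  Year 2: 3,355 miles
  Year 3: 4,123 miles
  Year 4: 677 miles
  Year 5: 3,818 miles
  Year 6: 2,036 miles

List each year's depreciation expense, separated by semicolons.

$70,164; $40,260; $49,476; $8,124; $45,816; $24,432

Depreciable base = $300,572 − $62,300 = $238,272.
Rate = $238,272 / 19,856 miles = $12 per mile.
Year 1: 5,847 × $12 = $70,164. Book value $230,408.
Year 2: 3,355 × $12 = $40,260. Book value $190,148.
Year 3: 4,123 × $12 = $49,476. Book value $140,672.
Year 4: 677 × $12 = $8,124. Book value $132,548.
Year 5: 3,818 × $12 = $45,816. Book value $86,732.
Year 6: 2,036 × $12 = $24,432. Book value $62,300.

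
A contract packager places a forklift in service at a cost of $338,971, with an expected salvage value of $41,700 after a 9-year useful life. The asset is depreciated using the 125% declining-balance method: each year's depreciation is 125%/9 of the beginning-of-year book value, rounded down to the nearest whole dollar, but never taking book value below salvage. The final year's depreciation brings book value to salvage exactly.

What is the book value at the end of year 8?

Depreciable base = $338,971 − $41,700 = $297,271.
Year 1: ⌊$338,971 × 125%/9⌋ = $47,079. Book value $291,892.
Year 2: ⌊$291,892 × 125%/9⌋ = $40,540. Book value $251,352.
Year 3: ⌊$251,352 × 125%/9⌋ = $34,910. Book value $216,442.
Year 4: ⌊$216,442 × 125%/9⌋ = $30,061. Book value $186,381.
Year 5: ⌊$186,381 × 125%/9⌋ = $25,886. Book value $160,495.
Year 6: ⌊$160,495 × 125%/9⌋ = $22,290. Book value $138,205.
Year 7: ⌊$138,205 × 125%/9⌋ = $19,195. Book value $119,010.
Year 8: ⌊$119,010 × 125%/9⌋ = $16,529. Book value $102,481.

$102,481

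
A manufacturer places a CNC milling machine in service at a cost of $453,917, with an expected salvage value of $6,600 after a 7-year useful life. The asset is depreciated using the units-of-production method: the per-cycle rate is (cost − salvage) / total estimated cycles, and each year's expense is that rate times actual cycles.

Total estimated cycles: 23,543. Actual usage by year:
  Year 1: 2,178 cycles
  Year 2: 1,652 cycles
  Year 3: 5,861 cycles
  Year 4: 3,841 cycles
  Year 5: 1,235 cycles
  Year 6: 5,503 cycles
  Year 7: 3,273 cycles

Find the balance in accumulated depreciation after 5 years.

$280,573

Depreciable base = $453,917 − $6,600 = $447,317.
Rate = $447,317 / 23,543 cycles = $19 per cycle.
Year 1: 2,178 × $19 = $41,382. Book value $412,535.
Year 2: 1,652 × $19 = $31,388. Book value $381,147.
Year 3: 5,861 × $19 = $111,359. Book value $269,788.
Year 4: 3,841 × $19 = $72,979. Book value $196,809.
Year 5: 1,235 × $19 = $23,465. Book value $173,344.
Accumulated through year 5 = $453,917 − $173,344 = $280,573.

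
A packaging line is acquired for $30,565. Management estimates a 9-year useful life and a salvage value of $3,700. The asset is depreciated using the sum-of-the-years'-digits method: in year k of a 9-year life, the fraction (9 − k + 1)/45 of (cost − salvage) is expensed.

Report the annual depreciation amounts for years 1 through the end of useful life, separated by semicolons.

$5,373; $4,776; $4,179; $3,582; $2,985; $2,388; $1,791; $1,194; $597

Depreciable base = $30,565 − $3,700 = $26,865.
Sum of the years' digits = 9+8+7+6+5+4+3+2+1 = 45.
Year 1: $26,865 × 9/45 = $5,373. Book value $25,192.
Year 2: $26,865 × 8/45 = $4,776. Book value $20,416.
Year 3: $26,865 × 7/45 = $4,179. Book value $16,237.
Year 4: $26,865 × 6/45 = $3,582. Book value $12,655.
Year 5: $26,865 × 5/45 = $2,985. Book value $9,670.
Year 6: $26,865 × 4/45 = $2,388. Book value $7,282.
Year 7: $26,865 × 3/45 = $1,791. Book value $5,491.
Year 8: $26,865 × 2/45 = $1,194. Book value $4,297.
Year 9: $26,865 × 1/45 = $597. Book value $3,700.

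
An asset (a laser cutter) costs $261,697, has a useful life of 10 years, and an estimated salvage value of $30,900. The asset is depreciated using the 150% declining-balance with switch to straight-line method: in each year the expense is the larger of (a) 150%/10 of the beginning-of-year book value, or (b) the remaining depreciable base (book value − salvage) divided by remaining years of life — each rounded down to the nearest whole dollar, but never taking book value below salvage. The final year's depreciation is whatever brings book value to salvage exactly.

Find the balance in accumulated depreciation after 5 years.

$145,579

Depreciable base = $261,697 − $30,900 = $230,797.
Year 1: DB = ⌊$261,697 × 150%/10⌋ = $39,254; SL = ⌊$230,797/10⌋ = $23,079 → take DB $39,254. Book value $222,443.
Year 2: DB = ⌊$222,443 × 150%/10⌋ = $33,366; SL = ⌊$191,543/9⌋ = $21,282 → take DB $33,366. Book value $189,077.
Year 3: DB = ⌊$189,077 × 150%/10⌋ = $28,361; SL = ⌊$158,177/8⌋ = $19,772 → take DB $28,361. Book value $160,716.
Year 4: DB = ⌊$160,716 × 150%/10⌋ = $24,107; SL = ⌊$129,816/7⌋ = $18,545 → take DB $24,107. Book value $136,609.
Year 5: DB = ⌊$136,609 × 150%/10⌋ = $20,491; SL = ⌊$105,709/6⌋ = $17,618 → take DB $20,491. Book value $116,118.
Accumulated through year 5 = $261,697 − $116,118 = $145,579.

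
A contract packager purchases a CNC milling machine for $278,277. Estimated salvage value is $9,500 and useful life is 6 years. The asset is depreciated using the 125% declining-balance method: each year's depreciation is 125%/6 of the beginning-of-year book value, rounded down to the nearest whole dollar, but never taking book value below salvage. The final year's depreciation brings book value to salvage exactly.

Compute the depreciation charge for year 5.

$22,772

Depreciable base = $278,277 − $9,500 = $268,777.
Year 1: ⌊$278,277 × 125%/6⌋ = $57,974. Book value $220,303.
Year 2: ⌊$220,303 × 125%/6⌋ = $45,896. Book value $174,407.
Year 3: ⌊$174,407 × 125%/6⌋ = $36,334. Book value $138,073.
Year 4: ⌊$138,073 × 125%/6⌋ = $28,765. Book value $109,308.
Year 5: ⌊$109,308 × 125%/6⌋ = $22,772. Book value $86,536.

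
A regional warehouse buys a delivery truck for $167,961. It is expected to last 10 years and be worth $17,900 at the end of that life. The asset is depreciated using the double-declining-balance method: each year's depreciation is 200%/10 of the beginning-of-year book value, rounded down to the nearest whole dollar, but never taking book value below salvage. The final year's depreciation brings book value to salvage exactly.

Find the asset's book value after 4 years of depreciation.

$68,798

Depreciable base = $167,961 − $17,900 = $150,061.
Year 1: ⌊$167,961 × 200%/10⌋ = $33,592. Book value $134,369.
Year 2: ⌊$134,369 × 200%/10⌋ = $26,873. Book value $107,496.
Year 3: ⌊$107,496 × 200%/10⌋ = $21,499. Book value $85,997.
Year 4: ⌊$85,997 × 200%/10⌋ = $17,199. Book value $68,798.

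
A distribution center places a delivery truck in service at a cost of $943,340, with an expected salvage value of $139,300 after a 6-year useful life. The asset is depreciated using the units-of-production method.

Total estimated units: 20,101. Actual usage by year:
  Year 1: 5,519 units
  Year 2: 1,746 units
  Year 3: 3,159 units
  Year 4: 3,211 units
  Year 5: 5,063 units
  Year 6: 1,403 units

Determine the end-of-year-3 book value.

Depreciable base = $943,340 − $139,300 = $804,040.
Rate = $804,040 / 20,101 units = $40 per unit.
Year 1: 5,519 × $40 = $220,760. Book value $722,580.
Year 2: 1,746 × $40 = $69,840. Book value $652,740.
Year 3: 3,159 × $40 = $126,360. Book value $526,380.

$526,380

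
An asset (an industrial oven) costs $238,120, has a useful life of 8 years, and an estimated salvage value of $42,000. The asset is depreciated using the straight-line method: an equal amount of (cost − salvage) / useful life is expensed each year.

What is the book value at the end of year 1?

$213,605

Depreciable base = $238,120 − $42,000 = $196,120.
Annual expense = $196,120 / 8 = $24,515.
End of year 1: book value $213,605.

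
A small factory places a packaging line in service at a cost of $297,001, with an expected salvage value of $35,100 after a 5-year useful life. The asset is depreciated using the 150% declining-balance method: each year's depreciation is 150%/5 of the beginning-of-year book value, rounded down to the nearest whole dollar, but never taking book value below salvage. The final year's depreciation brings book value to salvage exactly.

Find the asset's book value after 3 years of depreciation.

Depreciable base = $297,001 − $35,100 = $261,901.
Year 1: ⌊$297,001 × 150%/5⌋ = $89,100. Book value $207,901.
Year 2: ⌊$207,901 × 150%/5⌋ = $62,370. Book value $145,531.
Year 3: ⌊$145,531 × 150%/5⌋ = $43,659. Book value $101,872.

$101,872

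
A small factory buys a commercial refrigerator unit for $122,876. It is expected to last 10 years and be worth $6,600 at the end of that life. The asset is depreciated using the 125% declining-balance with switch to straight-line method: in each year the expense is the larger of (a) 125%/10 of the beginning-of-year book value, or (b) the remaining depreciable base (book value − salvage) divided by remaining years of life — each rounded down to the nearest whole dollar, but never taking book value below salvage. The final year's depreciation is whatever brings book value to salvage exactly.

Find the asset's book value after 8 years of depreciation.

$28,234

Depreciable base = $122,876 − $6,600 = $116,276.
Year 1: DB = ⌊$122,876 × 125%/10⌋ = $15,359; SL = ⌊$116,276/10⌋ = $11,627 → take DB $15,359. Book value $107,517.
Year 2: DB = ⌊$107,517 × 125%/10⌋ = $13,439; SL = ⌊$100,917/9⌋ = $11,213 → take DB $13,439. Book value $94,078.
Year 3: DB = ⌊$94,078 × 125%/10⌋ = $11,759; SL = ⌊$87,478/8⌋ = $10,934 → take DB $11,759. Book value $82,319.
Year 4: DB = ⌊$82,319 × 125%/10⌋ = $10,289; SL = ⌊$75,719/7⌋ = $10,817 → take SL $10,817. Book value $71,502.
Year 5: DB = ⌊$71,502 × 125%/10⌋ = $8,937; SL = ⌊$64,902/6⌋ = $10,817 → take SL $10,817. Book value $60,685.
Year 6: DB = ⌊$60,685 × 125%/10⌋ = $7,585; SL = ⌊$54,085/5⌋ = $10,817 → take SL $10,817. Book value $49,868.
Year 7: DB = ⌊$49,868 × 125%/10⌋ = $6,233; SL = ⌊$43,268/4⌋ = $10,817 → take SL $10,817. Book value $39,051.
Year 8: DB = ⌊$39,051 × 125%/10⌋ = $4,881; SL = ⌊$32,451/3⌋ = $10,817 → take SL $10,817. Book value $28,234.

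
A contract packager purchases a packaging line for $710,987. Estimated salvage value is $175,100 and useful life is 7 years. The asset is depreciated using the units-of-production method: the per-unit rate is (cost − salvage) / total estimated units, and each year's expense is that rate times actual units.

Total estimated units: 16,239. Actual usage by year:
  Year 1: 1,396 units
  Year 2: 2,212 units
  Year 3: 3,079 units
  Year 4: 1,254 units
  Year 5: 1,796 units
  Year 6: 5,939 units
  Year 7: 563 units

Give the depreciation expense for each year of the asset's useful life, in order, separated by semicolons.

Depreciable base = $710,987 − $175,100 = $535,887.
Rate = $535,887 / 16,239 units = $33 per unit.
Year 1: 1,396 × $33 = $46,068. Book value $664,919.
Year 2: 2,212 × $33 = $72,996. Book value $591,923.
Year 3: 3,079 × $33 = $101,607. Book value $490,316.
Year 4: 1,254 × $33 = $41,382. Book value $448,934.
Year 5: 1,796 × $33 = $59,268. Book value $389,666.
Year 6: 5,939 × $33 = $195,987. Book value $193,679.
Year 7: 563 × $33 = $18,579. Book value $175,100.

$46,068; $72,996; $101,607; $41,382; $59,268; $195,987; $18,579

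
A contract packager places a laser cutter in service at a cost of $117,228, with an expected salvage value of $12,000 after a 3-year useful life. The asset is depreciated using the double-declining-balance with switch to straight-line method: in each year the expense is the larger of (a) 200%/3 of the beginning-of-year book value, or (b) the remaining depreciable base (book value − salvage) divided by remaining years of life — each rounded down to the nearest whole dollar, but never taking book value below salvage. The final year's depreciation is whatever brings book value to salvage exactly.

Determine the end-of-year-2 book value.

$13,026

Depreciable base = $117,228 − $12,000 = $105,228.
Year 1: DB = ⌊$117,228 × 200%/3⌋ = $78,152; SL = ⌊$105,228/3⌋ = $35,076 → take DB $78,152. Book value $39,076.
Year 2: DB = ⌊$39,076 × 200%/3⌋ = $26,050; SL = ⌊$27,076/2⌋ = $13,538 → take DB $26,050. Book value $13,026.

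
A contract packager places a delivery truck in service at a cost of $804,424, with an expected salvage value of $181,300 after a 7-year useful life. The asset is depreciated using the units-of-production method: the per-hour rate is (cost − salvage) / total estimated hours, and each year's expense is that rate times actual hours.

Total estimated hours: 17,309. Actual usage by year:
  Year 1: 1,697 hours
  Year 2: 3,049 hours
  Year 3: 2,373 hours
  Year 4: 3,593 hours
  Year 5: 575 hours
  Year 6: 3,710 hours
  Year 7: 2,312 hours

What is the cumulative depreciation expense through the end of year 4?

Depreciable base = $804,424 − $181,300 = $623,124.
Rate = $623,124 / 17,309 hours = $36 per hour.
Year 1: 1,697 × $36 = $61,092. Book value $743,332.
Year 2: 3,049 × $36 = $109,764. Book value $633,568.
Year 3: 2,373 × $36 = $85,428. Book value $548,140.
Year 4: 3,593 × $36 = $129,348. Book value $418,792.
Accumulated through year 4 = $804,424 − $418,792 = $385,632.

$385,632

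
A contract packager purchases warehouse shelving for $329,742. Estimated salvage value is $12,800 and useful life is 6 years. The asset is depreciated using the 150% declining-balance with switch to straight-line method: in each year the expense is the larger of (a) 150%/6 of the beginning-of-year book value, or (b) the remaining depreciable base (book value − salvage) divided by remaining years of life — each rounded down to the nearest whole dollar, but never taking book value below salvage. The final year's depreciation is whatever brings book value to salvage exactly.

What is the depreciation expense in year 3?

$46,370

Depreciable base = $329,742 − $12,800 = $316,942.
Year 1: DB = ⌊$329,742 × 150%/6⌋ = $82,435; SL = ⌊$316,942/6⌋ = $52,823 → take DB $82,435. Book value $247,307.
Year 2: DB = ⌊$247,307 × 150%/6⌋ = $61,826; SL = ⌊$234,507/5⌋ = $46,901 → take DB $61,826. Book value $185,481.
Year 3: DB = ⌊$185,481 × 150%/6⌋ = $46,370; SL = ⌊$172,681/4⌋ = $43,170 → take DB $46,370. Book value $139,111.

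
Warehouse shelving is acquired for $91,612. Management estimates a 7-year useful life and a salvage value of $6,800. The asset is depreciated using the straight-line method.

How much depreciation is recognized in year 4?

$12,116

Depreciable base = $91,612 − $6,800 = $84,812.
Annual expense = $84,812 / 7 = $12,116.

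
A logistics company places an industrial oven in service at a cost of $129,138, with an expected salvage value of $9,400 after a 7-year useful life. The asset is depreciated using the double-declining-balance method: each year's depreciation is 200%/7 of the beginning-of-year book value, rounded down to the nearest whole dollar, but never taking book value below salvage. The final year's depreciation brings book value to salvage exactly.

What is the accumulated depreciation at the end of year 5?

Depreciable base = $129,138 − $9,400 = $119,738.
Year 1: ⌊$129,138 × 200%/7⌋ = $36,896. Book value $92,242.
Year 2: ⌊$92,242 × 200%/7⌋ = $26,354. Book value $65,888.
Year 3: ⌊$65,888 × 200%/7⌋ = $18,825. Book value $47,063.
Year 4: ⌊$47,063 × 200%/7⌋ = $13,446. Book value $33,617.
Year 5: ⌊$33,617 × 200%/7⌋ = $9,604. Book value $24,013.
Accumulated through year 5 = $129,138 − $24,013 = $105,125.

$105,125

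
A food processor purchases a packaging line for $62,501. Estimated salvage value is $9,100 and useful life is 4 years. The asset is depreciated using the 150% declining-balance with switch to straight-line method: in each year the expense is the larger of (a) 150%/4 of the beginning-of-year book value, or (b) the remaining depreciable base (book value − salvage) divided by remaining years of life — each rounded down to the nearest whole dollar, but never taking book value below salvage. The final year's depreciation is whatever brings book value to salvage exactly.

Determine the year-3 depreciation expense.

Depreciable base = $62,501 − $9,100 = $53,401.
Year 1: DB = ⌊$62,501 × 150%/4⌋ = $23,437; SL = ⌊$53,401/4⌋ = $13,350 → take DB $23,437. Book value $39,064.
Year 2: DB = ⌊$39,064 × 150%/4⌋ = $14,649; SL = ⌊$29,964/3⌋ = $9,988 → take DB $14,649. Book value $24,415.
Year 3: DB = ⌊$24,415 × 150%/4⌋ = $9,155; SL = ⌊$15,315/2⌋ = $7,657 → take DB $9,155. Book value $15,260.

$9,155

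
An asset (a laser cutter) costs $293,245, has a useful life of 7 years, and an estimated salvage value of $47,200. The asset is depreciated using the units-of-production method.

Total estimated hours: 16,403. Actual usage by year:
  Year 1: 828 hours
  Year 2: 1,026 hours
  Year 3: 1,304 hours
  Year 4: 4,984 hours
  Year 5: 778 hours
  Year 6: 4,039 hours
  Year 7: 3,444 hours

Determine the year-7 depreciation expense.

$51,660

Depreciable base = $293,245 − $47,200 = $246,045.
Rate = $246,045 / 16,403 hours = $15 per hour.
Year 1: 828 × $15 = $12,420. Book value $280,825.
Year 2: 1,026 × $15 = $15,390. Book value $265,435.
Year 3: 1,304 × $15 = $19,560. Book value $245,875.
Year 4: 4,984 × $15 = $74,760. Book value $171,115.
Year 5: 778 × $15 = $11,670. Book value $159,445.
Year 6: 4,039 × $15 = $60,585. Book value $98,860.
Year 7: 3,444 × $15 = $51,660. Book value $47,200.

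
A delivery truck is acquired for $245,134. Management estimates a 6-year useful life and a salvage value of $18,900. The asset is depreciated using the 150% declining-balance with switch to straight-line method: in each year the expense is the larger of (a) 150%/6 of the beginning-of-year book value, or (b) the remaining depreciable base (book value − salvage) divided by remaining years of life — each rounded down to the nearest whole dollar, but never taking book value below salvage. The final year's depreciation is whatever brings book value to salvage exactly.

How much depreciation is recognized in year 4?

Depreciable base = $245,134 − $18,900 = $226,234.
Year 1: DB = ⌊$245,134 × 150%/6⌋ = $61,283; SL = ⌊$226,234/6⌋ = $37,705 → take DB $61,283. Book value $183,851.
Year 2: DB = ⌊$183,851 × 150%/6⌋ = $45,962; SL = ⌊$164,951/5⌋ = $32,990 → take DB $45,962. Book value $137,889.
Year 3: DB = ⌊$137,889 × 150%/6⌋ = $34,472; SL = ⌊$118,989/4⌋ = $29,747 → take DB $34,472. Book value $103,417.
Year 4: DB = ⌊$103,417 × 150%/6⌋ = $25,854; SL = ⌊$84,517/3⌋ = $28,172 → take SL $28,172. Book value $75,245.

$28,172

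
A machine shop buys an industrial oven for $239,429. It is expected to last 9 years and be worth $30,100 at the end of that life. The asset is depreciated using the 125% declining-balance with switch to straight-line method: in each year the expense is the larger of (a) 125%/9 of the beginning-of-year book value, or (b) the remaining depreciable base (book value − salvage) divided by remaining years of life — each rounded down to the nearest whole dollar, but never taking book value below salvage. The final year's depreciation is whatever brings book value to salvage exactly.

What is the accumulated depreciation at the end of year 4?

Depreciable base = $239,429 − $30,100 = $209,329.
Year 1: DB = ⌊$239,429 × 125%/9⌋ = $33,254; SL = ⌊$209,329/9⌋ = $23,258 → take DB $33,254. Book value $206,175.
Year 2: DB = ⌊$206,175 × 125%/9⌋ = $28,635; SL = ⌊$176,075/8⌋ = $22,009 → take DB $28,635. Book value $177,540.
Year 3: DB = ⌊$177,540 × 125%/9⌋ = $24,658; SL = ⌊$147,440/7⌋ = $21,062 → take DB $24,658. Book value $152,882.
Year 4: DB = ⌊$152,882 × 125%/9⌋ = $21,233; SL = ⌊$122,782/6⌋ = $20,463 → take DB $21,233. Book value $131,649.
Accumulated through year 4 = $239,429 − $131,649 = $107,780.

$107,780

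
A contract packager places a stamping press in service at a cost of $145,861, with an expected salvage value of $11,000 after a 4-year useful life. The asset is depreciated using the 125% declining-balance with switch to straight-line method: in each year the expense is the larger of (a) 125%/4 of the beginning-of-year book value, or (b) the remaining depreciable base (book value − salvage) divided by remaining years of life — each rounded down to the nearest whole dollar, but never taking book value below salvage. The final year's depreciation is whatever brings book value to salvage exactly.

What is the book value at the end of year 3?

$39,972

Depreciable base = $145,861 − $11,000 = $134,861.
Year 1: DB = ⌊$145,861 × 125%/4⌋ = $45,581; SL = ⌊$134,861/4⌋ = $33,715 → take DB $45,581. Book value $100,280.
Year 2: DB = ⌊$100,280 × 125%/4⌋ = $31,337; SL = ⌊$89,280/3⌋ = $29,760 → take DB $31,337. Book value $68,943.
Year 3: DB = ⌊$68,943 × 125%/4⌋ = $21,544; SL = ⌊$57,943/2⌋ = $28,971 → take SL $28,971. Book value $39,972.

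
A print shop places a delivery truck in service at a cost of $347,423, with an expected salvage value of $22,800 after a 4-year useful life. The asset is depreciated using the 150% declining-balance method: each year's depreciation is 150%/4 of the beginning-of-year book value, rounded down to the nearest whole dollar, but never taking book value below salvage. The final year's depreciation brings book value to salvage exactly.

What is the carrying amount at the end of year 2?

Depreciable base = $347,423 − $22,800 = $324,623.
Year 1: ⌊$347,423 × 150%/4⌋ = $130,283. Book value $217,140.
Year 2: ⌊$217,140 × 150%/4⌋ = $81,427. Book value $135,713.

$135,713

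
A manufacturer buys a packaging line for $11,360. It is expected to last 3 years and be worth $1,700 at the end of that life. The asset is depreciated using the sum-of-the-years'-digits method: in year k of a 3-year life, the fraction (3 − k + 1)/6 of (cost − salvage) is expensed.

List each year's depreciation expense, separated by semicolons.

$4,830; $3,220; $1,610

Depreciable base = $11,360 − $1,700 = $9,660.
Sum of the years' digits = 3+2+1 = 6.
Year 1: $9,660 × 3/6 = $4,830. Book value $6,530.
Year 2: $9,660 × 2/6 = $3,220. Book value $3,310.
Year 3: $9,660 × 1/6 = $1,610. Book value $1,700.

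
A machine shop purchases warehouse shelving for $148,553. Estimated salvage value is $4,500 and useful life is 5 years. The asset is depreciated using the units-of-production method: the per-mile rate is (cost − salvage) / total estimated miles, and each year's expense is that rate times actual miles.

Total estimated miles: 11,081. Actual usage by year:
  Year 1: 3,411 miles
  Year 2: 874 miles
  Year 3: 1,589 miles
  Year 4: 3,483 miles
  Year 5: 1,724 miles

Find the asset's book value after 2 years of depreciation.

$92,848

Depreciable base = $148,553 − $4,500 = $144,053.
Rate = $144,053 / 11,081 miles = $13 per mile.
Year 1: 3,411 × $13 = $44,343. Book value $104,210.
Year 2: 874 × $13 = $11,362. Book value $92,848.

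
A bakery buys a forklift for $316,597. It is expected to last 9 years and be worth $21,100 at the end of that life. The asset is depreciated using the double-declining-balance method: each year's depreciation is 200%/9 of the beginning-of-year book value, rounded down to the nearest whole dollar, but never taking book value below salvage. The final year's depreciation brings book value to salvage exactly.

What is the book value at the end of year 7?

Depreciable base = $316,597 − $21,100 = $295,497.
Year 1: ⌊$316,597 × 200%/9⌋ = $70,354. Book value $246,243.
Year 2: ⌊$246,243 × 200%/9⌋ = $54,720. Book value $191,523.
Year 3: ⌊$191,523 × 200%/9⌋ = $42,560. Book value $148,963.
Year 4: ⌊$148,963 × 200%/9⌋ = $33,102. Book value $115,861.
Year 5: ⌊$115,861 × 200%/9⌋ = $25,746. Book value $90,115.
Year 6: ⌊$90,115 × 200%/9⌋ = $20,025. Book value $70,090.
Year 7: ⌊$70,090 × 200%/9⌋ = $15,575. Book value $54,515.

$54,515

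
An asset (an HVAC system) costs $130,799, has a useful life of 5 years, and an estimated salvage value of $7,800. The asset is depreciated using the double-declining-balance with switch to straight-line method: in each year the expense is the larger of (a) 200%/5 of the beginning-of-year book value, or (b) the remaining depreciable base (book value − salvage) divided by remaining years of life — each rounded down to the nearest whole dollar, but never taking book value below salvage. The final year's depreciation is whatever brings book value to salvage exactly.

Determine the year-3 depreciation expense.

$18,835

Depreciable base = $130,799 − $7,800 = $122,999.
Year 1: DB = ⌊$130,799 × 200%/5⌋ = $52,319; SL = ⌊$122,999/5⌋ = $24,599 → take DB $52,319. Book value $78,480.
Year 2: DB = ⌊$78,480 × 200%/5⌋ = $31,392; SL = ⌊$70,680/4⌋ = $17,670 → take DB $31,392. Book value $47,088.
Year 3: DB = ⌊$47,088 × 200%/5⌋ = $18,835; SL = ⌊$39,288/3⌋ = $13,096 → take DB $18,835. Book value $28,253.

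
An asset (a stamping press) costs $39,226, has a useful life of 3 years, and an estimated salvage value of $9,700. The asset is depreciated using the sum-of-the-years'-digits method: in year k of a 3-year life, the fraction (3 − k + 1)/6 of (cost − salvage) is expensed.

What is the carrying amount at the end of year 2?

$14,621

Depreciable base = $39,226 − $9,700 = $29,526.
Sum of the years' digits = 3+2+1 = 6.
Year 1: $29,526 × 3/6 = $14,763. Book value $24,463.
Year 2: $29,526 × 2/6 = $9,842. Book value $14,621.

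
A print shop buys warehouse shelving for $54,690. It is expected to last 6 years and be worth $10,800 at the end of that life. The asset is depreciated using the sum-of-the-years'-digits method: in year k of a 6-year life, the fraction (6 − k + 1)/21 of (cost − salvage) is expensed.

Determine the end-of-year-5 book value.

Depreciable base = $54,690 − $10,800 = $43,890.
Sum of the years' digits = 6+5+4+3+2+1 = 21.
Year 1: $43,890 × 6/21 = $12,540. Book value $42,150.
Year 2: $43,890 × 5/21 = $10,450. Book value $31,700.
Year 3: $43,890 × 4/21 = $8,360. Book value $23,340.
Year 4: $43,890 × 3/21 = $6,270. Book value $17,070.
Year 5: $43,890 × 2/21 = $4,180. Book value $12,890.

$12,890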